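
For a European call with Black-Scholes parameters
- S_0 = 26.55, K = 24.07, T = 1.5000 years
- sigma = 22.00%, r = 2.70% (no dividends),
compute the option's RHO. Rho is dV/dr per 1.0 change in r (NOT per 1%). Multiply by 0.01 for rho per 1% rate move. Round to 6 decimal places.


d1 = 0.6489793024; d2 = 0.3795354307
phi(d1) = 0.3231865395; exp(-qT) = 1.0000000000; exp(-rT) = 0.9603091645
N(d2) = 0.6478548505
Rho = K*T*exp(-rT)*N(d2) = 24.0700 * 1.5000 * 0.9603091645 * 0.6478548505 = 22.462399

Answer: Rho = 22.462399


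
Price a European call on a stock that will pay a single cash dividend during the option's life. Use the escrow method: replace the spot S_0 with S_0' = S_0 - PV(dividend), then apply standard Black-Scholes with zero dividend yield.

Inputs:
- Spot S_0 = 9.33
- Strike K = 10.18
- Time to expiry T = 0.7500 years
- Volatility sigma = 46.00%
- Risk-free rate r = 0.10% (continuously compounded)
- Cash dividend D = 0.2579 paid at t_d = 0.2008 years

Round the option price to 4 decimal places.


PV(D) = D * exp(-r * t_d) = 0.2579 * 0.99979922 = 0.25784822
S_0' = S_0 - PV(D) = 9.3300 - 0.25784822 = 9.07215178
d1 = (ln(S_0'/K) + (r + sigma^2/2)*T) / (sigma*sqrt(T)) = -0.08814766
d2 = d1 - sigma*sqrt(T) = -0.48651935
exp(-rT) = 0.99925028
N(d1) = 0.46487966; N(d2) = 0.31329949
C = S_0' * N(d1) - K * exp(-rT) * N(d2) = 9.07215178 * 0.46487966 - 10.1800 * 0.99925028 * 0.31329949 = 1.0305

Answer: Price = 1.0305


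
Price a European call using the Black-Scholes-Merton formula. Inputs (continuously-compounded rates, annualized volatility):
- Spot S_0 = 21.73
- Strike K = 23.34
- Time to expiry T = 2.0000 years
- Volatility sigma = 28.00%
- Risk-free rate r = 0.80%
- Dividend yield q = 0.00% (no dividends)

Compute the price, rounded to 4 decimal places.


d1 = (ln(S/K) + (r - q + 0.5*sigma^2) * T) / (sigma * sqrt(T)) = 0.05789479
d2 = d1 - sigma * sqrt(T) = -0.33808501
exp(-rT) = 0.98412732; exp(-qT) = 1.00000000
C = S_0 * exp(-qT) * N(d1) - K * exp(-rT) * N(d2)
N(d1) = 0.52308378; N(d2) = 0.36764956
C = 21.7300 * 1.00000000 * 0.52308378 - 23.3400 * 0.98412732 * 0.36764956 = 2.9219

Answer: Price = 2.9219


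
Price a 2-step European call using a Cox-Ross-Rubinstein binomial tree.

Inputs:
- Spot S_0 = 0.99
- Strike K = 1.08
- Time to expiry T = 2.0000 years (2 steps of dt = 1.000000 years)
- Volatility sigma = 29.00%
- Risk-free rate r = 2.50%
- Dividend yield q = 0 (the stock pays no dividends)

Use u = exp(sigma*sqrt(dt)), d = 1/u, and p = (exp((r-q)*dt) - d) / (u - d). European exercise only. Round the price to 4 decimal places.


dt = T/N = 1.000000
u = exp(sigma*sqrt(dt)) = 1.336427; d = 1/u = 0.748264
p = (exp((r-q)*dt) - d) / (u - d) = 0.471045
Discount per step: exp(-r*dt) = 0.975310
Stock lattice S(k, i) with i counting down-moves:
  k=0: S(0,0) = 0.9900
  k=1: S(1,0) = 1.3231; S(1,1) = 0.7408
  k=2: S(2,0) = 1.7682; S(2,1) = 0.9900; S(2,2) = 0.5543
Terminal payoffs V(N, i) = max(S_T - K, 0):
  V(2,0) = 0.688178; V(2,1) = 0.000000; V(2,2) = 0.000000
Backward induction: V(k, i) = exp(-r*dt) * [p * V(k+1, i) + (1-p) * V(k+1, i+1)].
  V(1,0) = exp(-r*dt) * [p*0.688178 + (1-p)*0.000000] = 0.316159
  V(1,1) = exp(-r*dt) * [p*0.000000 + (1-p)*0.000000] = 0.000000
  V(0,0) = exp(-r*dt) * [p*0.316159 + (1-p)*0.000000] = 0.145248

Answer: Price = V(0,0) = 0.1452


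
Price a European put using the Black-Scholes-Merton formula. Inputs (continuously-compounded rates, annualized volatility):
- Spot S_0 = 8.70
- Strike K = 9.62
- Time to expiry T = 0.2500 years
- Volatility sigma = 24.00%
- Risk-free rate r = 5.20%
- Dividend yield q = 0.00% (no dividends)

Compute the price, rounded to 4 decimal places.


d1 = (ln(S/K) + (r - q + 0.5*sigma^2) * T) / (sigma * sqrt(T)) = -0.66934366
d2 = d1 - sigma * sqrt(T) = -0.78934366
exp(-rT) = 0.98708414; exp(-qT) = 1.00000000
P = K * exp(-rT) * N(-d2) - S_0 * exp(-qT) * N(-d1)
N(-d1) = 0.74836186; N(-d2) = 0.78504441
P = 9.6200 * 0.98708414 * 0.78504441 - 8.7000 * 1.00000000 * 0.74836186 = 0.9438

Answer: Price = 0.9438


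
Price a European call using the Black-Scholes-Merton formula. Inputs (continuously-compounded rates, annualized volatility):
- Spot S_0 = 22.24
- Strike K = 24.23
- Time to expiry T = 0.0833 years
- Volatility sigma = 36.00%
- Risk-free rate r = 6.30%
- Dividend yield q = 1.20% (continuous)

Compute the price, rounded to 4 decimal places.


d1 = (ln(S/K) + (r - q + 0.5*sigma^2) * T) / (sigma * sqrt(T)) = -0.73196602
d2 = d1 - sigma * sqrt(T) = -0.83586829
exp(-rT) = 0.99476585; exp(-qT) = 0.99900090
C = S_0 * exp(-qT) * N(d1) - K * exp(-rT) * N(d2)
N(d1) = 0.23209465; N(d2) = 0.20161450
C = 22.2400 * 0.99900090 * 0.23209465 - 24.2300 * 0.99476585 * 0.20161450 = 0.2971

Answer: Price = 0.2971


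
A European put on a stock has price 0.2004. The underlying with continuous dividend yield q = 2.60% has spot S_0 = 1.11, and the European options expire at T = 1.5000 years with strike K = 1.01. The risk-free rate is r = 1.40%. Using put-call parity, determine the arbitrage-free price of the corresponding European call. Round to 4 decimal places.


Answer: Call price = 0.2789

Derivation:
Put-call parity: C - P = S_0 * exp(-qT) - K * exp(-rT).
S_0 * exp(-qT) = 1.1100 * 0.96175071 = 1.06754329
K * exp(-rT) = 1.0100 * 0.97921896 = 0.98901115
C = P + S*exp(-qT) - K*exp(-rT)
C = 0.2004 + 1.06754329 - 0.98901115 = 0.2789


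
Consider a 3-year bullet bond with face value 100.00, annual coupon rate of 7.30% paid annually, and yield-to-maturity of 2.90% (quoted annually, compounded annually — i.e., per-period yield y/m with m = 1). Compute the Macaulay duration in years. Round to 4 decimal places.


Answer: Macaulay duration = 2.8125 years

Derivation:
Coupon per period c = face * coupon_rate / m = 7.300000
Periods per year m = 1; per-period yield y/m = 0.029000
Number of cashflows N = 3
Cashflows (t years, CF_t, discount factor 1/(1+y/m)^(m*t), PV):
  t = 1.0000: CF_t = 7.300000, DF = 0.971817, PV = 7.094266
  t = 2.0000: CF_t = 7.300000, DF = 0.944429, PV = 6.894331
  t = 3.0000: CF_t = 107.300000, DF = 0.917812, PV = 98.481260
Price P = sum_t PV_t = 112.469857
Macaulay numerator sum_t t * PV_t:
  t * PV_t at t = 1.0000: 7.094266
  t * PV_t at t = 2.0000: 13.788661
  t * PV_t at t = 3.0000: 295.443781
Macaulay duration D = (sum_t t * PV_t) / P = 316.326708 / 112.469857 = 2.812547


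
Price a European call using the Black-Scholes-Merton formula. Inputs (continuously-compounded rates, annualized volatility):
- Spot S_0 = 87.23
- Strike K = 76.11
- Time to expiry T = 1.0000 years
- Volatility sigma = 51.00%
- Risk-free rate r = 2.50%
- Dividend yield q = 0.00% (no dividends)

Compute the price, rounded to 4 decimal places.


Answer: Price = 23.5360

Derivation:
d1 = (ln(S/K) + (r - q + 0.5*sigma^2) * T) / (sigma * sqrt(T)) = 0.57140911
d2 = d1 - sigma * sqrt(T) = 0.06140911
exp(-rT) = 0.97530991; exp(-qT) = 1.00000000
C = S_0 * exp(-qT) * N(d1) - K * exp(-rT) * N(d2)
N(d1) = 0.71613882; N(d2) = 0.52448330
C = 87.2300 * 1.00000000 * 0.71613882 - 76.1100 * 0.97530991 * 0.52448330 = 23.5360


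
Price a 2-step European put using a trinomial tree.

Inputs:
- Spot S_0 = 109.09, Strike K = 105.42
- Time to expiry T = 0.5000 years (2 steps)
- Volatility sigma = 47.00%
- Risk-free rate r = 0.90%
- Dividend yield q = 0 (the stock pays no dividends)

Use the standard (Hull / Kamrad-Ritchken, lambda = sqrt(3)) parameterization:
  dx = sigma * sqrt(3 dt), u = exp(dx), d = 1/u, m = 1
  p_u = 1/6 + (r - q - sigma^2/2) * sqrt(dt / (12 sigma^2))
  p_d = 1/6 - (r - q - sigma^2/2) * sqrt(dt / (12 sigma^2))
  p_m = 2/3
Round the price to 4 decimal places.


dt = T/N = 0.250000; dx = sigma*sqrt(3*dt) = 0.407032
u = exp(dx) = 1.502352; d = 1/u = 0.665623
p_u = 0.135511, p_m = 0.666667, p_d = 0.197822
Discount per step: exp(-r*dt) = 0.997753
Stock lattice S(k, j) with j the centered position index:
  k=0: S(0,+0) = 109.0900
  k=1: S(1,-1) = 72.6128; S(1,+0) = 109.0900; S(1,+1) = 163.8916
  k=2: S(2,-2) = 48.3327; S(2,-1) = 72.6128; S(2,+0) = 109.0900; S(2,+1) = 163.8916; S(2,+2) = 246.2229
Terminal payoffs V(N, j) = max(K - S_T, 0):
  V(2,-2) = 57.087252; V(2,-1) = 32.807195; V(2,+0) = 0.000000; V(2,+1) = 0.000000; V(2,+2) = 0.000000
Backward induction: V(k, j) = exp(-r*dt) * [p_u * V(k+1, j+1) + p_m * V(k+1, j) + p_d * V(k+1, j-1)]
  V(1,-1) = exp(-r*dt) * [p_u*0.000000 + p_m*32.807195 + p_d*57.087252] = 33.090046
  V(1,+0) = exp(-r*dt) * [p_u*0.000000 + p_m*0.000000 + p_d*32.807195] = 6.475402
  V(1,+1) = exp(-r*dt) * [p_u*0.000000 + p_m*0.000000 + p_d*0.000000] = 0.000000
  V(0,+0) = exp(-r*dt) * [p_u*0.000000 + p_m*6.475402 + p_d*33.090046] = 10.838462

Answer: Price = V(0,0) = 10.8385


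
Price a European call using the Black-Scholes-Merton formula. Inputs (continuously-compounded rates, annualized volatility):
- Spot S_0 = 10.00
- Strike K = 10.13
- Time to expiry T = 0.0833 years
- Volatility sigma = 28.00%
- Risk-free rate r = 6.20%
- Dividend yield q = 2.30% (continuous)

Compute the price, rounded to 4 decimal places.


Answer: Price = 0.2771

Derivation:
d1 = (ln(S/K) + (r - q + 0.5*sigma^2) * T) / (sigma * sqrt(T)) = -0.07922210
d2 = d1 - sigma * sqrt(T) = -0.16003497
exp(-rT) = 0.99484871; exp(-qT) = 0.99808593
C = S_0 * exp(-qT) * N(d1) - K * exp(-rT) * N(d2)
N(d1) = 0.46842798; N(d2) = 0.43642676
C = 10.0000 * 0.99808593 * 0.46842798 - 10.1300 * 0.99484871 * 0.43642676 = 0.2771


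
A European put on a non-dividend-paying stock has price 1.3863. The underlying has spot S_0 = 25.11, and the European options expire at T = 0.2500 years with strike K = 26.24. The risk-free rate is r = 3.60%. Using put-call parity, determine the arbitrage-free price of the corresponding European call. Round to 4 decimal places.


Put-call parity: C - P = S_0 * exp(-qT) - K * exp(-rT).
S_0 * exp(-qT) = 25.1100 * 1.00000000 = 25.11000000
K * exp(-rT) = 26.2400 * 0.99104038 = 26.00489954
C = P + S*exp(-qT) - K*exp(-rT)
C = 1.3863 + 25.11000000 - 26.00489954 = 0.4914

Answer: Call price = 0.4914


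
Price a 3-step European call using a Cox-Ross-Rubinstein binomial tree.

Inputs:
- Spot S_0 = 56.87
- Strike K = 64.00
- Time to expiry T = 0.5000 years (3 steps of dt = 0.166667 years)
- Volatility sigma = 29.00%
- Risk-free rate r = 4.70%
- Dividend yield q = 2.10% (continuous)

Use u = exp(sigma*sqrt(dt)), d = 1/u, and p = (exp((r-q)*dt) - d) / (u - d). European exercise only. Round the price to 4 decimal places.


dt = T/N = 0.166667
u = exp(sigma*sqrt(dt)) = 1.125685; d = 1/u = 0.888348
p = (exp((r-q)*dt) - d) / (u - d) = 0.488734
Discount per step: exp(-r*dt) = 0.992197
Stock lattice S(k, i) with i counting down-moves:
  k=0: S(0,0) = 56.8700
  k=1: S(1,0) = 64.0177; S(1,1) = 50.5203
  k=2: S(2,0) = 72.0638; S(2,1) = 56.8700; S(2,2) = 44.8796
  k=3: S(3,0) = 81.1212; S(3,1) = 64.0177; S(3,2) = 50.5203; S(3,3) = 39.8687
Terminal payoffs V(N, i) = max(S_T - K, 0):
  V(3,0) = 17.121171; V(3,1) = 0.017723; V(3,2) = 0.000000; V(3,3) = 0.000000
Backward induction: V(k, i) = exp(-r*dt) * [p * V(k+1, i) + (1-p) * V(k+1, i+1)].
  V(2,0) = exp(-r*dt) * [p*17.121171 + (1-p)*0.017723] = 8.311402
  V(2,1) = exp(-r*dt) * [p*0.017723 + (1-p)*0.000000] = 0.008594
  V(2,2) = exp(-r*dt) * [p*0.000000 + (1-p)*0.000000] = 0.000000
  V(1,0) = exp(-r*dt) * [p*8.311402 + (1-p)*0.008594] = 4.034731
  V(1,1) = exp(-r*dt) * [p*0.008594 + (1-p)*0.000000] = 0.004168
  V(0,0) = exp(-r*dt) * [p*4.034731 + (1-p)*0.004168] = 1.958639

Answer: Price = V(0,0) = 1.9586


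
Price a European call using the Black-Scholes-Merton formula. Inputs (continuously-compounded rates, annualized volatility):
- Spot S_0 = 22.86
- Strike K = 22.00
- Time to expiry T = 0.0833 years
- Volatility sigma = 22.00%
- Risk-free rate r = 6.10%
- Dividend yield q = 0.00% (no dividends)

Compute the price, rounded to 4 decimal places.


d1 = (ln(S/K) + (r - q + 0.5*sigma^2) * T) / (sigma * sqrt(T)) = 0.71569058
d2 = d1 - sigma * sqrt(T) = 0.65219475
exp(-rT) = 0.99493159; exp(-qT) = 1.00000000
C = S_0 * exp(-qT) * N(d1) - K * exp(-rT) * N(d2)
N(d1) = 0.76290879; N(d2) = 0.74286223
C = 22.8600 * 1.00000000 * 0.76290879 - 22.0000 * 0.99493159 * 0.74286223 = 1.1800

Answer: Price = 1.1800


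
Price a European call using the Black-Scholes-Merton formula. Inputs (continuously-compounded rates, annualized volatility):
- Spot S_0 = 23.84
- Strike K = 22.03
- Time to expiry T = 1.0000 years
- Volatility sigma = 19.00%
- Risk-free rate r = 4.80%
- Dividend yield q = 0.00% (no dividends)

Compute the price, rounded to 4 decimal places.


d1 = (ln(S/K) + (r - q + 0.5*sigma^2) * T) / (sigma * sqrt(T)) = 0.76320885
d2 = d1 - sigma * sqrt(T) = 0.57320885
exp(-rT) = 0.95313379; exp(-qT) = 1.00000000
C = S_0 * exp(-qT) * N(d1) - K * exp(-rT) * N(d2)
N(d1) = 0.77733057; N(d2) = 0.71674835
C = 23.8400 * 1.00000000 * 0.77733057 - 22.0300 * 0.95313379 * 0.71674835 = 3.4816

Answer: Price = 3.4816


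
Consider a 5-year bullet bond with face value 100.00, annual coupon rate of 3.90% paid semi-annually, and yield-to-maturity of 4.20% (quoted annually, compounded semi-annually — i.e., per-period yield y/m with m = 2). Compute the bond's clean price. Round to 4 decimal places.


Answer: Price = 98.6596

Derivation:
Coupon per period c = face * coupon_rate / m = 1.950000
Periods per year m = 2; per-period yield y/m = 0.021000
Number of cashflows N = 10
Cashflows (t years, CF_t, discount factor 1/(1+y/m)^(m*t), PV):
  t = 0.5000: CF_t = 1.950000, DF = 0.979432, PV = 1.909892
  t = 1.0000: CF_t = 1.950000, DF = 0.959287, PV = 1.870609
  t = 1.5000: CF_t = 1.950000, DF = 0.939556, PV = 1.832135
  t = 2.0000: CF_t = 1.950000, DF = 0.920231, PV = 1.794451
  t = 2.5000: CF_t = 1.950000, DF = 0.901304, PV = 1.757543
  t = 3.0000: CF_t = 1.950000, DF = 0.882766, PV = 1.721394
  t = 3.5000: CF_t = 1.950000, DF = 0.864609, PV = 1.685988
  t = 4.0000: CF_t = 1.950000, DF = 0.846826, PV = 1.651310
  t = 4.5000: CF_t = 1.950000, DF = 0.829408, PV = 1.617346
  t = 5.0000: CF_t = 101.950000, DF = 0.812349, PV = 82.818967
Price P = sum_t PV_t = 98.659635


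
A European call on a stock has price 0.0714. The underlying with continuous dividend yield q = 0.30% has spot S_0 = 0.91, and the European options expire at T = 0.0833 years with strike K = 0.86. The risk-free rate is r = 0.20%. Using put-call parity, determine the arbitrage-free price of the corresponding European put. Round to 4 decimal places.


Answer: Put price = 0.0215

Derivation:
Put-call parity: C - P = S_0 * exp(-qT) - K * exp(-rT).
S_0 * exp(-qT) = 0.9100 * 0.99975013 = 0.90977262
K * exp(-rT) = 0.8600 * 0.99983341 = 0.85985674
P = C - S*exp(-qT) + K*exp(-rT)
P = 0.0714 - 0.90977262 + 0.85985674 = 0.0215


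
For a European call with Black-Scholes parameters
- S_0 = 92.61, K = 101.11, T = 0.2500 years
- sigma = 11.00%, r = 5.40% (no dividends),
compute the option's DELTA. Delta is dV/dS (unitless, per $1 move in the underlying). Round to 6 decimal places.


Answer: Delta = 0.092814

Derivation:
d1 = -1.3236255622; d2 = -1.3786255622
phi(d1) = 0.1661389408; exp(-qT) = 1.0000000000; exp(-rT) = 0.9865907163
N(d1) = 0.0928137156
Delta = exp(-qT) * N(d1) = 1.0000000000 * 0.0928137156 = 0.092814


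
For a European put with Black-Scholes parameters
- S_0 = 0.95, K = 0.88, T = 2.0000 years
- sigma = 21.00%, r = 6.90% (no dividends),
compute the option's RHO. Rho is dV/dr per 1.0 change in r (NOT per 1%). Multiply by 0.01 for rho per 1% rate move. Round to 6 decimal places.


d1 = 0.8708864401; d2 = 0.5739015920
phi(d1) = 0.2730336779; exp(-qT) = 1.0000000000; exp(-rT) = 0.8710986917
N(-d2) = 0.2830171979
Rho = -K*T*exp(-rT)*N(-d2) = -0.8800 * 2.0000 * 0.8710986917 * 0.2830171979 = -0.433903

Answer: Rho = -0.433903


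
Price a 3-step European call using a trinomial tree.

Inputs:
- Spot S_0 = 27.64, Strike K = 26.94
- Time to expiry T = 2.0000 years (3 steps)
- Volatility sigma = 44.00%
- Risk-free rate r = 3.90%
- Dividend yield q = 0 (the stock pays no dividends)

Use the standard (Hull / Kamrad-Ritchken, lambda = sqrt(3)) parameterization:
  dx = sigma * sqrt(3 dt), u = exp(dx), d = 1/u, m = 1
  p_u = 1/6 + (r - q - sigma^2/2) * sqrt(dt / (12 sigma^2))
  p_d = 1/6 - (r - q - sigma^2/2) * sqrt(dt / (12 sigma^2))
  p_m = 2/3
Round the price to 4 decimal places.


Answer: Price = V(0,0) = 7.3209

Derivation:
dt = T/N = 0.666667; dx = sigma*sqrt(3*dt) = 0.622254
u = exp(dx) = 1.863123; d = 1/u = 0.536733
p_u = 0.135704, p_m = 0.666667, p_d = 0.197629
Discount per step: exp(-r*dt) = 0.974335
Stock lattice S(k, j) with j the centered position index:
  k=0: S(0,+0) = 27.6400
  k=1: S(1,-1) = 14.8353; S(1,+0) = 27.6400; S(1,+1) = 51.4967
  k=2: S(2,-2) = 7.9626; S(2,-1) = 14.8353; S(2,+0) = 27.6400; S(2,+1) = 51.4967; S(2,+2) = 95.9447
  k=3: S(3,-3) = 4.2738; S(3,-2) = 7.9626; S(3,-1) = 14.8353; S(3,+0) = 27.6400; S(3,+1) = 51.4967; S(3,+2) = 95.9447; S(3,+3) = 178.7567
Terminal payoffs V(N, j) = max(S_T - K, 0):
  V(3,-3) = 0.000000; V(3,-2) = 0.000000; V(3,-1) = 0.000000; V(3,+0) = 0.700000; V(3,+1) = 24.556712; V(3,+2) = 69.004695; V(3,+3) = 151.816743
Backward induction: V(k, j) = exp(-r*dt) * [p_u * V(k+1, j+1) + p_m * V(k+1, j) + p_d * V(k+1, j-1)]
  V(2,-2) = exp(-r*dt) * [p_u*0.000000 + p_m*0.000000 + p_d*0.000000] = 0.000000
  V(2,-1) = exp(-r*dt) * [p_u*0.700000 + p_m*0.000000 + p_d*0.000000] = 0.092555
  V(2,+0) = exp(-r*dt) * [p_u*24.556712 + p_m*0.700000 + p_d*0.000000] = 3.701606
  V(2,+1) = exp(-r*dt) * [p_u*69.004695 + p_m*24.556712 + p_d*0.700000] = 25.209647
  V(2,+2) = exp(-r*dt) * [p_u*151.816743 + p_m*69.004695 + p_d*24.556712] = 69.624418
  V(1,-1) = exp(-r*dt) * [p_u*3.701606 + p_m*0.092555 + p_d*0.000000] = 0.549550
  V(1,+0) = exp(-r*dt) * [p_u*25.209647 + p_m*3.701606 + p_d*0.092555] = 5.755473
  V(1,+1) = exp(-r*dt) * [p_u*69.624418 + p_m*25.209647 + p_d*3.701606] = 26.293686
  V(0,+0) = exp(-r*dt) * [p_u*26.293686 + p_m*5.755473 + p_d*0.549550] = 7.320907


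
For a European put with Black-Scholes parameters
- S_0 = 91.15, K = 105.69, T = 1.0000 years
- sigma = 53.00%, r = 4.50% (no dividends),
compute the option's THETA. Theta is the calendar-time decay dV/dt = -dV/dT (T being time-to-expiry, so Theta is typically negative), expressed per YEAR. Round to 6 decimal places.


Answer: Theta = -6.534131

Derivation:
d1 = 0.0706532455; d2 = -0.4593467545
phi(d1) = 0.3979477858; exp(-qT) = 1.0000000000; exp(-rT) = 0.9559974818
Theta = -S*exp(-qT)*phi(d1)*sigma/(2*sqrt(T)) + r*K*exp(-rT)*N(-d2) - q*S*exp(-qT)*N(-d1)
N(-d1) = 0.4718368662; N(-d2) = 0.6770074111; sqrt(T) = 1.0000000000
Term 1 = -91.1500 * 1.0000000000 * 0.3979477858 * 0.5300 / (2 * 1.0000000000) = -9.6123292791
Term 2 = 0.0450 * 105.6900 * 0.9559974818 * 0.6770074111 = 3.0781982210
Term 3 = 0 (no dividend yield, q = 0)
Theta = -9.6123292791 + (3.0781982210) + (0.0000000000) = -6.534131


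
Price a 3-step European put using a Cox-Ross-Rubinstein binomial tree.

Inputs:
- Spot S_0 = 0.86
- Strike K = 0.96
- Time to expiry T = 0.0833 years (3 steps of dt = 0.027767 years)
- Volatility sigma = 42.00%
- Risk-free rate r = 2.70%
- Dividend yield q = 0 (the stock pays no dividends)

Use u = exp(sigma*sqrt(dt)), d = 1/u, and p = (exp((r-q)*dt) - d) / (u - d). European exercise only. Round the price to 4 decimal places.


dt = T/N = 0.027767
u = exp(sigma*sqrt(dt)) = 1.072493; d = 1/u = 0.932407
p = (exp((r-q)*dt) - d) / (u - d) = 0.487864
Discount per step: exp(-r*dt) = 0.999251
Stock lattice S(k, i) with i counting down-moves:
  k=0: S(0,0) = 0.8600
  k=1: S(1,0) = 0.9223; S(1,1) = 0.8019
  k=2: S(2,0) = 0.9892; S(2,1) = 0.8600; S(2,2) = 0.7477
  k=3: S(3,0) = 1.0609; S(3,1) = 0.9223; S(3,2) = 0.8019; S(3,3) = 0.6971
Terminal payoffs V(N, i) = max(K - S_T, 0):
  V(3,0) = 0.000000; V(3,1) = 0.037656; V(3,2) = 0.158130; V(3,3) = 0.262868
Backward induction: V(k, i) = exp(-r*dt) * [p * V(k+1, i) + (1-p) * V(k+1, i+1)].
  V(2,0) = exp(-r*dt) * [p*0.000000 + (1-p)*0.037656] = 0.019270
  V(2,1) = exp(-r*dt) * [p*0.037656 + (1-p)*0.158130] = 0.099281
  V(2,2) = exp(-r*dt) * [p*0.158130 + (1-p)*0.262868] = 0.211612
  V(1,0) = exp(-r*dt) * [p*0.019270 + (1-p)*0.099281] = 0.060201
  V(1,1) = exp(-r*dt) * [p*0.099281 + (1-p)*0.211612] = 0.156692
  V(0,0) = exp(-r*dt) * [p*0.060201 + (1-p)*0.156692] = 0.109535

Answer: Price = V(0,0) = 0.1095


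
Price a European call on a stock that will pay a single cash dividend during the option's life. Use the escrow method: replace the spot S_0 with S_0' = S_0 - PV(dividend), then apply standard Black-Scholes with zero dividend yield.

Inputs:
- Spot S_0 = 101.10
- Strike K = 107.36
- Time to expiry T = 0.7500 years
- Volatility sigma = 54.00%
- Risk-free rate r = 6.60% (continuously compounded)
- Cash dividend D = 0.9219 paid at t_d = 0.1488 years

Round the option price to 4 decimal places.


Answer: Price = 17.7287

Derivation:
PV(D) = D * exp(-r * t_d) = 0.9219 * 0.99022727 = 0.91289052
S_0' = S_0 - PV(D) = 101.1000 - 0.91289052 = 100.18710948
d1 = (ln(S_0'/K) + (r + sigma^2/2)*T) / (sigma*sqrt(T)) = 0.19181257
d2 = d1 - sigma*sqrt(T) = -0.27584115
exp(-rT) = 0.95170516
N(d1) = 0.57605549; N(d2) = 0.39133504
C = S_0' * N(d1) - K * exp(-rT) * N(d2) = 100.18710948 * 0.57605549 - 107.3600 * 0.95170516 * 0.39133504 = 17.7287


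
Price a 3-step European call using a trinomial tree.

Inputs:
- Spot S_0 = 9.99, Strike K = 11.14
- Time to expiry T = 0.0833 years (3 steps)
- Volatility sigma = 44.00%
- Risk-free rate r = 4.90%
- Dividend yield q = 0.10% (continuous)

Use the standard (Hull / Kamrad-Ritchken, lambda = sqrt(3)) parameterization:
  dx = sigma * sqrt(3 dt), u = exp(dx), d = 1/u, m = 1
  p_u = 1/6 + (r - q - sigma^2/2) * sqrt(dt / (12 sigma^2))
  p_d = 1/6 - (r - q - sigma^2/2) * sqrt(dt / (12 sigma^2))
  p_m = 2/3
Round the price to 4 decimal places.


dt = T/N = 0.027767; dx = sigma*sqrt(3*dt) = 0.126992
u = exp(dx) = 1.135408; d = 1/u = 0.880741
p_u = 0.161332, p_m = 0.666667, p_d = 0.172002
Discount per step: exp(-r*dt) = 0.998640
Stock lattice S(k, j) with j the centered position index:
  k=0: S(0,+0) = 9.9900
  k=1: S(1,-1) = 8.7986; S(1,+0) = 9.9900; S(1,+1) = 11.3427
  k=2: S(2,-2) = 7.7493; S(2,-1) = 8.7986; S(2,+0) = 9.9900; S(2,+1) = 11.3427; S(2,+2) = 12.8786
  k=3: S(3,-3) = 6.8251; S(3,-2) = 7.7493; S(3,-1) = 8.7986; S(3,+0) = 9.9900; S(3,+1) = 11.3427; S(3,+2) = 12.8786; S(3,+3) = 14.6225
Terminal payoffs V(N, j) = max(S_T - K, 0):
  V(3,-3) = 0.000000; V(3,-2) = 0.000000; V(3,-1) = 0.000000; V(3,+0) = 0.000000; V(3,+1) = 0.202721; V(3,+2) = 1.738611; V(3,+3) = 3.482472
Backward induction: V(k, j) = exp(-r*dt) * [p_u * V(k+1, j+1) + p_m * V(k+1, j) + p_d * V(k+1, j-1)]
  V(2,-2) = exp(-r*dt) * [p_u*0.000000 + p_m*0.000000 + p_d*0.000000] = 0.000000
  V(2,-1) = exp(-r*dt) * [p_u*0.000000 + p_m*0.000000 + p_d*0.000000] = 0.000000
  V(2,+0) = exp(-r*dt) * [p_u*0.202721 + p_m*0.000000 + p_d*0.000000] = 0.032661
  V(2,+1) = exp(-r*dt) * [p_u*1.738611 + p_m*0.202721 + p_d*0.000000] = 0.415075
  V(2,+2) = exp(-r*dt) * [p_u*3.482472 + p_m*1.738611 + p_d*0.202721] = 1.753388
  V(1,-1) = exp(-r*dt) * [p_u*0.032661 + p_m*0.000000 + p_d*0.000000] = 0.005262
  V(1,+0) = exp(-r*dt) * [p_u*0.415075 + p_m*0.032661 + p_d*0.000000] = 0.088618
  V(1,+1) = exp(-r*dt) * [p_u*1.753388 + p_m*0.415075 + p_d*0.032661] = 0.564443
  V(0,+0) = exp(-r*dt) * [p_u*0.564443 + p_m*0.088618 + p_d*0.005262] = 0.150841

Answer: Price = V(0,0) = 0.1508


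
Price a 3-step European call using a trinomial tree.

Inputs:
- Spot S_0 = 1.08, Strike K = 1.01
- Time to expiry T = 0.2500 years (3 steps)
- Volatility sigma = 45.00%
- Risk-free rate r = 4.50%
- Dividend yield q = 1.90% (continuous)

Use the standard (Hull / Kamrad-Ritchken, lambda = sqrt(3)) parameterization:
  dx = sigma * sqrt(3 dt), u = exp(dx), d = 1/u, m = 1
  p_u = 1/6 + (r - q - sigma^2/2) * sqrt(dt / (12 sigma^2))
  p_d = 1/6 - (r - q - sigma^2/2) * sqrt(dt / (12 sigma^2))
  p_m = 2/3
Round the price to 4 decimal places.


Answer: Price = V(0,0) = 0.1369

Derivation:
dt = T/N = 0.083333; dx = sigma*sqrt(3*dt) = 0.225000
u = exp(dx) = 1.252323; d = 1/u = 0.798516
p_u = 0.152731, p_m = 0.666667, p_d = 0.180602
Discount per step: exp(-r*dt) = 0.996257
Stock lattice S(k, j) with j the centered position index:
  k=0: S(0,+0) = 1.0800
  k=1: S(1,-1) = 0.8624; S(1,+0) = 1.0800; S(1,+1) = 1.3525
  k=2: S(2,-2) = 0.6886; S(2,-1) = 0.8624; S(2,+0) = 1.0800; S(2,+1) = 1.3525; S(2,+2) = 1.6938
  k=3: S(3,-3) = 0.5499; S(3,-2) = 0.6886; S(3,-1) = 0.8624; S(3,+0) = 1.0800; S(3,+1) = 1.3525; S(3,+2) = 1.6938; S(3,+3) = 2.1212
Terminal payoffs V(N, j) = max(S_T - K, 0):
  V(3,-3) = 0.000000; V(3,-2) = 0.000000; V(3,-1) = 0.000000; V(3,+0) = 0.070000; V(3,+1) = 0.342509; V(3,+2) = 0.683777; V(3,+3) = 1.111156
Backward induction: V(k, j) = exp(-r*dt) * [p_u * V(k+1, j+1) + p_m * V(k+1, j) + p_d * V(k+1, j-1)]
  V(2,-2) = exp(-r*dt) * [p_u*0.000000 + p_m*0.000000 + p_d*0.000000] = 0.000000
  V(2,-1) = exp(-r*dt) * [p_u*0.070000 + p_m*0.000000 + p_d*0.000000] = 0.010651
  V(2,+0) = exp(-r*dt) * [p_u*0.342509 + p_m*0.070000 + p_d*0.000000] = 0.098608
  V(2,+1) = exp(-r*dt) * [p_u*0.683777 + p_m*0.342509 + p_d*0.070000] = 0.344123
  V(2,+2) = exp(-r*dt) * [p_u*1.111156 + p_m*0.683777 + p_d*0.342509] = 0.684845
  V(1,-1) = exp(-r*dt) * [p_u*0.098608 + p_m*0.010651 + p_d*0.000000] = 0.022078
  V(1,+0) = exp(-r*dt) * [p_u*0.344123 + p_m*0.098608 + p_d*0.010651] = 0.119771
  V(1,+1) = exp(-r*dt) * [p_u*0.684845 + p_m*0.344123 + p_d*0.098608] = 0.350504
  V(0,+0) = exp(-r*dt) * [p_u*0.350504 + p_m*0.119771 + p_d*0.022078] = 0.136853


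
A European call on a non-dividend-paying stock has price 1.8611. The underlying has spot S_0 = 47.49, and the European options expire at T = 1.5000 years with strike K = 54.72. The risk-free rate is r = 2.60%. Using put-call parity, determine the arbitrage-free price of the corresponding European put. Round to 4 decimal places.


Answer: Put price = 6.9981

Derivation:
Put-call parity: C - P = S_0 * exp(-qT) - K * exp(-rT).
S_0 * exp(-qT) = 47.4900 * 1.00000000 = 47.49000000
K * exp(-rT) = 54.7200 * 0.96175071 = 52.62699880
P = C - S*exp(-qT) + K*exp(-rT)
P = 1.8611 - 47.49000000 + 52.62699880 = 6.9981


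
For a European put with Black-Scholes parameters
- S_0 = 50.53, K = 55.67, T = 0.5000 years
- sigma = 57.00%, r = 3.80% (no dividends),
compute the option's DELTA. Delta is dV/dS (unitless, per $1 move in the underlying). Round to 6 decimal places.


Answer: Delta = -0.496683

Derivation:
d1 = 0.0083136333; d2 = -0.3947372319
phi(d1) = 0.3989284939; exp(-qT) = 1.0000000000; exp(-rT) = 0.9811793622
N(-d1) = 0.4966833784
Delta = -exp(-qT) * N(-d1) = -1.0000000000 * 0.4966833784 = -0.496683


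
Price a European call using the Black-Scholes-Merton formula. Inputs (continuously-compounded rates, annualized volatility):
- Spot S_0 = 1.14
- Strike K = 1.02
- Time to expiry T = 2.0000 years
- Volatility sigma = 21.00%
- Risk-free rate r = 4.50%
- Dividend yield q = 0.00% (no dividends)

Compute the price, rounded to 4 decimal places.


d1 = (ln(S/K) + (r - q + 0.5*sigma^2) * T) / (sigma * sqrt(T)) = 0.82605438
d2 = d1 - sigma * sqrt(T) = 0.52906953
exp(-rT) = 0.91393119; exp(-qT) = 1.00000000
C = S_0 * exp(-qT) * N(d1) - K * exp(-rT) * N(d2)
N(d1) = 0.79561338; N(d2) = 0.70162139
C = 1.1400 * 1.00000000 * 0.79561338 - 1.0200 * 0.91393119 * 0.70162139 = 0.2529

Answer: Price = 0.2529


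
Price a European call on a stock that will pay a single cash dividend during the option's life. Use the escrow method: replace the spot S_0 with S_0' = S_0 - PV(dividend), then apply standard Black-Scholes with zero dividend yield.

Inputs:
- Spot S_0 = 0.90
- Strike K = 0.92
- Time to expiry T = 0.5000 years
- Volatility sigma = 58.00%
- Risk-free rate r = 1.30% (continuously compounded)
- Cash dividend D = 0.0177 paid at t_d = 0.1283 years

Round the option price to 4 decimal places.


PV(D) = D * exp(-r * t_d) = 0.0177 * 0.99833349 = 0.01767050
S_0' = S_0 - PV(D) = 0.9000 - 0.01767050 = 0.88232950
d1 = (ln(S_0'/K) + (r + sigma^2/2)*T) / (sigma*sqrt(T)) = 0.11896924
d2 = d1 - sigma*sqrt(T) = -0.29115269
exp(-rT) = 0.99352108
N(d1) = 0.54735014; N(d2) = 0.38546727
C = S_0' * N(d1) - K * exp(-rT) * N(d2) = 0.88232950 * 0.54735014 - 0.9200 * 0.99352108 * 0.38546727 = 0.1306

Answer: Price = 0.1306


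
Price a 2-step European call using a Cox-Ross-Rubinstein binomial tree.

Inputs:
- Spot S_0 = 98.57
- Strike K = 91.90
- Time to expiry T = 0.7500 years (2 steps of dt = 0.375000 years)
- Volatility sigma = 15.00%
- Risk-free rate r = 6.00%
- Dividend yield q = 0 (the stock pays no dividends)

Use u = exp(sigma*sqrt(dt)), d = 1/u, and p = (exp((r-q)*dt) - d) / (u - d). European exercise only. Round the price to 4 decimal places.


dt = T/N = 0.375000
u = exp(sigma*sqrt(dt)) = 1.096207; d = 1/u = 0.912237
p = (exp((r-q)*dt) - d) / (u - d) = 0.600741
Discount per step: exp(-r*dt) = 0.977751
Stock lattice S(k, i) with i counting down-moves:
  k=0: S(0,0) = 98.5700
  k=1: S(1,0) = 108.0531; S(1,1) = 89.9192
  k=2: S(2,0) = 118.4485; S(2,1) = 98.5700; S(2,2) = 82.0276
Terminal payoffs V(N, i) = max(S_T - K, 0):
  V(2,0) = 26.548550; V(2,1) = 6.670000; V(2,2) = 0.000000
Backward induction: V(k, i) = exp(-r*dt) * [p * V(k+1, i) + (1-p) * V(k+1, i+1)].
  V(1,0) = exp(-r*dt) * [p*26.548550 + (1-p)*6.670000] = 18.197766
  V(1,1) = exp(-r*dt) * [p*6.670000 + (1-p)*0.000000] = 3.917792
  V(0,0) = exp(-r*dt) * [p*18.197766 + (1-p)*3.917792] = 12.218328

Answer: Price = V(0,0) = 12.2183


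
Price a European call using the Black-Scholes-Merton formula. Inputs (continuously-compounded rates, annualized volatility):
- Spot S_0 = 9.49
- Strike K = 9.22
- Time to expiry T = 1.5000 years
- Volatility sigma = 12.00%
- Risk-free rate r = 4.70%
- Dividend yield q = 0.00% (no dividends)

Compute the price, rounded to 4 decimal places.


d1 = (ln(S/K) + (r - q + 0.5*sigma^2) * T) / (sigma * sqrt(T)) = 0.74956819
d2 = d1 - sigma * sqrt(T) = 0.60259880
exp(-rT) = 0.93192774; exp(-qT) = 1.00000000
C = S_0 * exp(-qT) * N(d1) - K * exp(-rT) * N(d2)
N(d1) = 0.77324259; N(d2) = 0.72661219
C = 9.4900 * 1.00000000 * 0.77324259 - 9.2200 * 0.93192774 * 0.72661219 = 1.0947

Answer: Price = 1.0947


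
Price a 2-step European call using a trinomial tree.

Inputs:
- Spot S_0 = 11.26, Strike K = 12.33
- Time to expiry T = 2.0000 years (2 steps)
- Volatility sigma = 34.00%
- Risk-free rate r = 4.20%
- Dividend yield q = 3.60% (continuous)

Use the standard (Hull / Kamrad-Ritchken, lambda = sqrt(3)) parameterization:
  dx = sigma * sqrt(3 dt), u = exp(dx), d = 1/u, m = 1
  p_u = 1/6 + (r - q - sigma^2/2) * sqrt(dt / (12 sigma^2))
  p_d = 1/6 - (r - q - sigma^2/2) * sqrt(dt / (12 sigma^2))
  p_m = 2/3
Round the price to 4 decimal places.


dt = T/N = 1.000000; dx = sigma*sqrt(3*dt) = 0.588897
u = exp(dx) = 1.802000; d = 1/u = 0.554939
p_u = 0.122686, p_m = 0.666667, p_d = 0.210647
Discount per step: exp(-r*dt) = 0.958870
Stock lattice S(k, j) with j the centered position index:
  k=0: S(0,+0) = 11.2600
  k=1: S(1,-1) = 6.2486; S(1,+0) = 11.2600; S(1,+1) = 20.2905
  k=2: S(2,-2) = 3.4676; S(2,-1) = 6.2486; S(2,+0) = 11.2600; S(2,+1) = 20.2905; S(2,+2) = 36.5635
Terminal payoffs V(N, j) = max(S_T - K, 0):
  V(2,-2) = 0.000000; V(2,-1) = 0.000000; V(2,+0) = 0.000000; V(2,+1) = 7.960522; V(2,+2) = 24.233525
Backward induction: V(k, j) = exp(-r*dt) * [p_u * V(k+1, j+1) + p_m * V(k+1, j) + p_d * V(k+1, j-1)]
  V(1,-1) = exp(-r*dt) * [p_u*0.000000 + p_m*0.000000 + p_d*0.000000] = 0.000000
  V(1,+0) = exp(-r*dt) * [p_u*7.960522 + p_m*0.000000 + p_d*0.000000] = 0.936476
  V(1,+1) = exp(-r*dt) * [p_u*24.233525 + p_m*7.960522 + p_d*0.000000] = 7.939569
  V(0,+0) = exp(-r*dt) * [p_u*7.939569 + p_m*0.936476 + p_d*0.000000] = 1.532651

Answer: Price = V(0,0) = 1.5327


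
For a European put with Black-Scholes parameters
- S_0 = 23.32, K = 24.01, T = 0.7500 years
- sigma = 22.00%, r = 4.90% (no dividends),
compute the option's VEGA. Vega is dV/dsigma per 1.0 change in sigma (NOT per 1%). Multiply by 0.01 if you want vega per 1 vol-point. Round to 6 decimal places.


d1 = 0.1351049558; d2 = -0.0554206331
phi(d1) = 0.3953178288; exp(-qT) = 1.0000000000; exp(-rT) = 0.9639170845
Vega = S * exp(-qT) * phi(d1) * sqrt(T) = 23.3200 * 1.0000000000 * 0.3953178288 * 0.8660254038 = 7.983725

Answer: Vega = 7.983725


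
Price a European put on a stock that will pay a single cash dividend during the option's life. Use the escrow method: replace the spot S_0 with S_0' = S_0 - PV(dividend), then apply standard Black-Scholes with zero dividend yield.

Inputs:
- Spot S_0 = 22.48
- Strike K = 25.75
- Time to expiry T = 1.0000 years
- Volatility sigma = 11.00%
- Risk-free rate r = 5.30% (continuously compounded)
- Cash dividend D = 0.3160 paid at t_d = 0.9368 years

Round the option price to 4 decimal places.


Answer: Price = 2.5102

Derivation:
PV(D) = D * exp(-r * t_d) = 0.3160 * 0.95156203 = 0.30069360
S_0' = S_0 - PV(D) = 22.4800 - 0.30069360 = 22.17930640
d1 = (ln(S_0'/K) + (r + sigma^2/2)*T) / (sigma*sqrt(T)) = -0.82022652
d2 = d1 - sigma*sqrt(T) = -0.93022652
exp(-rT) = 0.94838001
N(-d1) = 0.79395651; N(-d2) = 0.82387309
P = K * exp(-rT) * N(-d2) - S_0' * N(-d1) = 25.7500 * 0.94838001 * 0.82387309 - 22.17930640 * 0.79395651 = 2.5102


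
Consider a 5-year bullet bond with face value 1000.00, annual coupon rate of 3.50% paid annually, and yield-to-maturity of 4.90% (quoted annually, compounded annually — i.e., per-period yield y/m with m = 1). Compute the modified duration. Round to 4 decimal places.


Coupon per period c = face * coupon_rate / m = 35.000000
Periods per year m = 1; per-period yield y/m = 0.049000
Number of cashflows N = 5
Cashflows (t years, CF_t, discount factor 1/(1+y/m)^(m*t), PV):
  t = 1.0000: CF_t = 35.000000, DF = 0.953289, PV = 33.365110
  t = 2.0000: CF_t = 35.000000, DF = 0.908760, PV = 31.806587
  t = 3.0000: CF_t = 35.000000, DF = 0.866310, PV = 30.320865
  t = 4.0000: CF_t = 35.000000, DF = 0.825844, PV = 28.904542
  t = 5.0000: CF_t = 1035.000000, DF = 0.787268, PV = 814.822305
Price P = sum_t PV_t = 939.219408
First compute Macaulay numerator sum_t t * PV_t:
  t * PV_t at t = 1.0000: 33.365110
  t * PV_t at t = 2.0000: 63.613174
  t * PV_t at t = 3.0000: 90.962594
  t * PV_t at t = 4.0000: 115.618168
  t * PV_t at t = 5.0000: 4074.111524
Macaulay duration D = 4377.670569 / 939.219408 = 4.660967
Modified duration = D / (1 + y/m) = 4.660967 / (1 + 0.049000) = 4.443248

Answer: Modified duration = 4.4432


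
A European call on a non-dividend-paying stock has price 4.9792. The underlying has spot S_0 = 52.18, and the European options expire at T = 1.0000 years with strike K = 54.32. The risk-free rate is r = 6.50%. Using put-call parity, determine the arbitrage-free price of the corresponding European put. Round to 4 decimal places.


Answer: Put price = 3.7007

Derivation:
Put-call parity: C - P = S_0 * exp(-qT) - K * exp(-rT).
S_0 * exp(-qT) = 52.1800 * 1.00000000 = 52.18000000
K * exp(-rT) = 54.3200 * 0.93706746 = 50.90150461
P = C - S*exp(-qT) + K*exp(-rT)
P = 4.9792 - 52.18000000 + 50.90150461 = 3.7007


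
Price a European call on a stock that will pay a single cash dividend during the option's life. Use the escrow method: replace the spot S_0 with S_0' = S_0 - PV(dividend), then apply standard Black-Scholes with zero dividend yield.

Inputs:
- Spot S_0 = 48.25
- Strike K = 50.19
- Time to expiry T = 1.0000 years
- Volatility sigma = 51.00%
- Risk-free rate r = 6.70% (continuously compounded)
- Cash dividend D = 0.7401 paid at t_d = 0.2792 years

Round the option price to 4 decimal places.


PV(D) = D * exp(-r * t_d) = 0.7401 * 0.98146748 = 0.72638408
S_0' = S_0 - PV(D) = 48.2500 - 0.72638408 = 47.52361592
d1 = (ln(S_0'/K) + (r + sigma^2/2)*T) / (sigma*sqrt(T)) = 0.27933522
d2 = d1 - sigma*sqrt(T) = -0.23066478
exp(-rT) = 0.93519520
N(d1) = 0.61000621; N(d2) = 0.40878762
C = S_0' * N(d1) - K * exp(-rT) * N(d2) = 47.52361592 * 0.61000621 - 50.1900 * 0.93519520 * 0.40878762 = 9.8023

Answer: Price = 9.8023


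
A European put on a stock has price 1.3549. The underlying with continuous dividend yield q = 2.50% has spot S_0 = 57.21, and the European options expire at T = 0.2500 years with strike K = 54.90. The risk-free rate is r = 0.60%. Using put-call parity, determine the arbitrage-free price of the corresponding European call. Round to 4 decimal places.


Answer: Call price = 3.3907

Derivation:
Put-call parity: C - P = S_0 * exp(-qT) - K * exp(-rT).
S_0 * exp(-qT) = 57.2100 * 0.99376949 = 56.85355256
K * exp(-rT) = 54.9000 * 0.99850112 = 54.81771173
C = P + S*exp(-qT) - K*exp(-rT)
C = 1.3549 + 56.85355256 - 54.81771173 = 3.3907


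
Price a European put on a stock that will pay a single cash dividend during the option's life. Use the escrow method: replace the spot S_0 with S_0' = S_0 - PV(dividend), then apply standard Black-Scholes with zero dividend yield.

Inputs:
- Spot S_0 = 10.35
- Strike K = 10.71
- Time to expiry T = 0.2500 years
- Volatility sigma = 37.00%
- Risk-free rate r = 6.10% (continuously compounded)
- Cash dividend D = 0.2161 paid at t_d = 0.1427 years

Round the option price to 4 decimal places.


PV(D) = D * exp(-r * t_d) = 0.2161 * 0.99133308 = 0.21422708
S_0' = S_0 - PV(D) = 10.3500 - 0.21422708 = 10.13577292
d1 = (ln(S_0'/K) + (r + sigma^2/2)*T) / (sigma*sqrt(T)) = -0.12294240
d2 = d1 - sigma*sqrt(T) = -0.30794240
exp(-rT) = 0.98486569
N(-d1) = 0.54892365; N(-d2) = 0.62093692
P = K * exp(-rT) * N(-d2) - S_0' * N(-d1) = 10.7100 * 0.98486569 * 0.62093692 - 10.13577292 * 0.54892365 = 0.9858

Answer: Price = 0.9858


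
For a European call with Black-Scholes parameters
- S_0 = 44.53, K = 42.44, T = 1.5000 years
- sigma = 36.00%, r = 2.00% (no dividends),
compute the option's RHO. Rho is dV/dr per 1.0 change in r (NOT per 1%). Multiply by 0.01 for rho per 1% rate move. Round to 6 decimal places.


d1 = 0.3975245278; d2 = -0.0433836259
phi(d1) = 0.3686338484; exp(-qT) = 1.0000000000; exp(-rT) = 0.9704455335
N(d2) = 0.4826978650
Rho = K*T*exp(-rT)*N(d2) = 42.4400 * 1.5000 * 0.9704455335 * 0.4826978650 = 29.820380

Answer: Rho = 29.820380


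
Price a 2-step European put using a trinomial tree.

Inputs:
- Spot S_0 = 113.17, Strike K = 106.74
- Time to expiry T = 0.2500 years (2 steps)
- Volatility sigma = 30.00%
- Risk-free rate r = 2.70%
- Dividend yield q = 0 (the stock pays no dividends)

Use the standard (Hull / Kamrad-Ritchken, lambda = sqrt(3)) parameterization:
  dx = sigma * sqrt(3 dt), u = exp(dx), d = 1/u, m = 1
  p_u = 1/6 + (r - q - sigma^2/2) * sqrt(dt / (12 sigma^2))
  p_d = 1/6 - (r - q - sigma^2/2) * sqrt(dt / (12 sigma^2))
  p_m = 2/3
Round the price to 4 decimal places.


dt = T/N = 0.125000; dx = sigma*sqrt(3*dt) = 0.183712
u = exp(dx) = 1.201669; d = 1/u = 0.832176
p_u = 0.160543, p_m = 0.666667, p_d = 0.172790
Discount per step: exp(-r*dt) = 0.996631
Stock lattice S(k, j) with j the centered position index:
  k=0: S(0,+0) = 113.1700
  k=1: S(1,-1) = 94.1773; S(1,+0) = 113.1700; S(1,+1) = 135.9929
  k=2: S(2,-2) = 78.3721; S(2,-1) = 94.1773; S(2,+0) = 113.1700; S(2,+1) = 135.9929; S(2,+2) = 163.4185
Terminal payoffs V(N, j) = max(K - S_T, 0):
  V(2,-2) = 28.367927; V(2,-1) = 12.562681; V(2,+0) = 0.000000; V(2,+1) = 0.000000; V(2,+2) = 0.000000
Backward induction: V(k, j) = exp(-r*dt) * [p_u * V(k+1, j+1) + p_m * V(k+1, j) + p_d * V(k+1, j-1)]
  V(1,-1) = exp(-r*dt) * [p_u*0.000000 + p_m*12.562681 + p_d*28.367927] = 13.232092
  V(1,+0) = exp(-r*dt) * [p_u*0.000000 + p_m*0.000000 + p_d*12.562681] = 2.163397
  V(1,+1) = exp(-r*dt) * [p_u*0.000000 + p_m*0.000000 + p_d*0.000000] = 0.000000
  V(0,+0) = exp(-r*dt) * [p_u*0.000000 + p_m*2.163397 + p_d*13.232092] = 3.716080

Answer: Price = V(0,0) = 3.7161


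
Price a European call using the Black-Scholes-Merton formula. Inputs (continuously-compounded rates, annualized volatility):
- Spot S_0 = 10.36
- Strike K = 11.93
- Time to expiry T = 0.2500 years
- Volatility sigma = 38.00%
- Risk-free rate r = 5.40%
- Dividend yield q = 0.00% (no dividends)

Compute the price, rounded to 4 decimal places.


d1 = (ln(S/K) + (r - q + 0.5*sigma^2) * T) / (sigma * sqrt(T)) = -0.57660000
d2 = d1 - sigma * sqrt(T) = -0.76660000
exp(-rT) = 0.98659072; exp(-qT) = 1.00000000
C = S_0 * exp(-qT) * N(d1) - K * exp(-rT) * N(d2)
N(d1) = 0.28210485; N(d2) = 0.22165969
C = 10.3600 * 1.00000000 * 0.28210485 - 11.9300 * 0.98659072 * 0.22165969 = 0.3137

Answer: Price = 0.3137


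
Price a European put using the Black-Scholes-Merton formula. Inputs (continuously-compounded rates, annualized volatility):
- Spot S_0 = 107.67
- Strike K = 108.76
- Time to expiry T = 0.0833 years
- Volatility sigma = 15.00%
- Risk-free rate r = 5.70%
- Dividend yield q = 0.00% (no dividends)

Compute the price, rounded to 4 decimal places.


Answer: Price = 2.1659

Derivation:
d1 = (ln(S/K) + (r - q + 0.5*sigma^2) * T) / (sigma * sqrt(T)) = -0.10134296
d2 = d1 - sigma * sqrt(T) = -0.14463556
exp(-rT) = 0.99526315; exp(-qT) = 1.00000000
P = K * exp(-rT) * N(-d2) - S_0 * exp(-qT) * N(-d1)
N(-d1) = 0.54036089; N(-d2) = 0.55750069
P = 108.7600 * 0.99526315 * 0.55750069 - 107.6700 * 1.00000000 * 0.54036089 = 2.1659
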